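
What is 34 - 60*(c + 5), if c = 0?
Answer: -266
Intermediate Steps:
34 - 60*(c + 5) = 34 - 60*(0 + 5) = 34 - 60*5 = 34 - 10*30 = 34 - 300 = -266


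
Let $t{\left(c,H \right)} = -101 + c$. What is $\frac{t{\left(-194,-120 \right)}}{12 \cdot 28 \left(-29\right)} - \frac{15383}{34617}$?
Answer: $- \frac{15519993}{37478672} \approx -0.4141$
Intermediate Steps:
$\frac{t{\left(-194,-120 \right)}}{12 \cdot 28 \left(-29\right)} - \frac{15383}{34617} = \frac{-101 - 194}{12 \cdot 28 \left(-29\right)} - \frac{15383}{34617} = - \frac{295}{336 \left(-29\right)} - \frac{15383}{34617} = - \frac{295}{-9744} - \frac{15383}{34617} = \left(-295\right) \left(- \frac{1}{9744}\right) - \frac{15383}{34617} = \frac{295}{9744} - \frac{15383}{34617} = - \frac{15519993}{37478672}$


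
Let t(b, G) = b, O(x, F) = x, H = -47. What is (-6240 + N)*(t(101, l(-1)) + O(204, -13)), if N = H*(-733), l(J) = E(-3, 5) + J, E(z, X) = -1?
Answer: 8604355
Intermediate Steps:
l(J) = -1 + J
N = 34451 (N = -47*(-733) = 34451)
(-6240 + N)*(t(101, l(-1)) + O(204, -13)) = (-6240 + 34451)*(101 + 204) = 28211*305 = 8604355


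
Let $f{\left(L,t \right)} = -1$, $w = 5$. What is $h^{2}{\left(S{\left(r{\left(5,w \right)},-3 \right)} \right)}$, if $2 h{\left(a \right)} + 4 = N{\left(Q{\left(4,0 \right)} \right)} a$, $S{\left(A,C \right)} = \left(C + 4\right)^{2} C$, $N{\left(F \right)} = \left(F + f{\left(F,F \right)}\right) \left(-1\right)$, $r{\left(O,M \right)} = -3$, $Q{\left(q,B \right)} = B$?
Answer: $\frac{49}{4} \approx 12.25$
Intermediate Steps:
$N{\left(F \right)} = 1 - F$ ($N{\left(F \right)} = \left(F - 1\right) \left(-1\right) = \left(-1 + F\right) \left(-1\right) = 1 - F$)
$S{\left(A,C \right)} = C \left(4 + C\right)^{2}$ ($S{\left(A,C \right)} = \left(4 + C\right)^{2} C = C \left(4 + C\right)^{2}$)
$h{\left(a \right)} = -2 + \frac{a}{2}$ ($h{\left(a \right)} = -2 + \frac{\left(1 - 0\right) a}{2} = -2 + \frac{\left(1 + 0\right) a}{2} = -2 + \frac{1 a}{2} = -2 + \frac{a}{2}$)
$h^{2}{\left(S{\left(r{\left(5,w \right)},-3 \right)} \right)} = \left(-2 + \frac{\left(-3\right) \left(4 - 3\right)^{2}}{2}\right)^{2} = \left(-2 + \frac{\left(-3\right) 1^{2}}{2}\right)^{2} = \left(-2 + \frac{\left(-3\right) 1}{2}\right)^{2} = \left(-2 + \frac{1}{2} \left(-3\right)\right)^{2} = \left(-2 - \frac{3}{2}\right)^{2} = \left(- \frac{7}{2}\right)^{2} = \frac{49}{4}$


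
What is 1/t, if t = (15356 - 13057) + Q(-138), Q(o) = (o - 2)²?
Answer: 1/21899 ≈ 4.5664e-5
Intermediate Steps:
Q(o) = (-2 + o)²
t = 21899 (t = (15356 - 13057) + (-2 - 138)² = 2299 + (-140)² = 2299 + 19600 = 21899)
1/t = 1/21899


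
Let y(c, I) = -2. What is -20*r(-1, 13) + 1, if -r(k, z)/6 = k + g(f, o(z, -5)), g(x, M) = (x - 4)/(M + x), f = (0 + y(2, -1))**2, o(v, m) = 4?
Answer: -119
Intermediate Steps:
f = 4 (f = (0 - 2)**2 = (-2)**2 = 4)
g(x, M) = (-4 + x)/(M + x)
r(k, z) = -6*k (r(k, z) = -6*(k + (-4 + 4)/(4 + 4)) = -6*(k + 0/8) = -6*(k + (1/8)*0) = -6*(k + 0) = -6*k)
-20*r(-1, 13) + 1 = -(-120)*(-1) + 1 = -20*6 + 1 = -120 + 1 = -119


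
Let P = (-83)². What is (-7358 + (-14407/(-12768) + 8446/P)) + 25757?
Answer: 1618560166399/87958752 ≈ 18401.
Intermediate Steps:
P = 6889
(-7358 + (-14407/(-12768) + 8446/P)) + 25757 = (-7358 + (-14407/(-12768) + 8446/6889)) + 25757 = (-7358 + (-14407*(-1/12768) + 8446*(1/6889))) + 25757 = (-7358 + (14407/12768 + 8446/6889)) + 25757 = (-7358 + 207088351/87958752) + 25757 = -646993408865/87958752 + 25757 = 1618560166399/87958752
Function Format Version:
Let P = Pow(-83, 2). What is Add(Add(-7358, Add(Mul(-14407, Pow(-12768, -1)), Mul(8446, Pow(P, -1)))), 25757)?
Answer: Rational(1618560166399, 87958752) ≈ 18401.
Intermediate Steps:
P = 6889
Add(Add(-7358, Add(Mul(-14407, Pow(-12768, -1)), Mul(8446, Pow(P, -1)))), 25757) = Add(Add(-7358, Add(Mul(-14407, Pow(-12768, -1)), Mul(8446, Pow(6889, -1)))), 25757) = Add(Add(-7358, Add(Mul(-14407, Rational(-1, 12768)), Mul(8446, Rational(1, 6889)))), 25757) = Add(Add(-7358, Add(Rational(14407, 12768), Rational(8446, 6889))), 25757) = Add(Add(-7358, Rational(207088351, 87958752)), 25757) = Add(Rational(-646993408865, 87958752), 25757) = Rational(1618560166399, 87958752)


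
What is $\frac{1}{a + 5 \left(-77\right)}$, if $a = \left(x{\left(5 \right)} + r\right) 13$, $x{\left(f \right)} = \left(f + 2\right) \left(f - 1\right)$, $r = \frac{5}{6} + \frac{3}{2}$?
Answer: $\frac{3}{28} \approx 0.10714$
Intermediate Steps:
$r = \frac{7}{3}$ ($r = 5 \cdot \frac{1}{6} + 3 \cdot \frac{1}{2} = \frac{5}{6} + \frac{3}{2} = \frac{7}{3} \approx 2.3333$)
$x{\left(f \right)} = \left(-1 + f\right) \left(2 + f\right)$ ($x{\left(f \right)} = \left(2 + f\right) \left(-1 + f\right) = \left(-1 + f\right) \left(2 + f\right)$)
$a = \frac{1183}{3}$ ($a = \left(\left(-2 + 5 + 5^{2}\right) + \frac{7}{3}\right) 13 = \left(\left(-2 + 5 + 25\right) + \frac{7}{3}\right) 13 = \left(28 + \frac{7}{3}\right) 13 = \frac{91}{3} \cdot 13 = \frac{1183}{3} \approx 394.33$)
$\frac{1}{a + 5 \left(-77\right)} = \frac{1}{\frac{1183}{3} + 5 \left(-77\right)} = \frac{1}{\frac{1183}{3} - 385} = \frac{1}{\frac{28}{3}} = \frac{3}{28}$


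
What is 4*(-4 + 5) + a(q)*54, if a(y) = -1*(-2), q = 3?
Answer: 112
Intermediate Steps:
a(y) = 2
4*(-4 + 5) + a(q)*54 = 4*(-4 + 5) + 2*54 = 4*1 + 108 = 4 + 108 = 112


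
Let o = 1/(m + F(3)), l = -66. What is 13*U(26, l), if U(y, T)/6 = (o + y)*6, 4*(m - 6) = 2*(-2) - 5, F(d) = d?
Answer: 36712/3 ≈ 12237.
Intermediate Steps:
m = 15/4 (m = 6 + (2*(-2) - 5)/4 = 6 + (-4 - 5)/4 = 6 + (¼)*(-9) = 6 - 9/4 = 15/4 ≈ 3.7500)
o = 4/27 (o = 1/(15/4 + 3) = 1/(27/4) = 4/27 ≈ 0.14815)
U(y, T) = 16/3 + 36*y (U(y, T) = 6*((4/27 + y)*6) = 6*(8/9 + 6*y) = 16/3 + 36*y)
13*U(26, l) = 13*(16/3 + 36*26) = 13*(16/3 + 936) = 13*(2824/3) = 36712/3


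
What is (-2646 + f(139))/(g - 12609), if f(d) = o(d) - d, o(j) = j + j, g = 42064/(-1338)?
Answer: 1677183/8456453 ≈ 0.19833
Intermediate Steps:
g = -21032/669 (g = 42064*(-1/1338) = -21032/669 ≈ -31.438)
o(j) = 2*j
f(d) = d (f(d) = 2*d - d = d)
(-2646 + f(139))/(g - 12609) = (-2646 + 139)/(-21032/669 - 12609) = -2507/(-8456453/669) = -2507*(-669/8456453) = 1677183/8456453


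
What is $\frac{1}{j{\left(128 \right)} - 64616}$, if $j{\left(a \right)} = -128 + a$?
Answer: $- \frac{1}{64616} \approx -1.5476 \cdot 10^{-5}$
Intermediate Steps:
$\frac{1}{j{\left(128 \right)} - 64616} = \frac{1}{\left(-128 + 128\right) - 64616} = \frac{1}{0 - 64616} = \frac{1}{-64616} = - \frac{1}{64616}$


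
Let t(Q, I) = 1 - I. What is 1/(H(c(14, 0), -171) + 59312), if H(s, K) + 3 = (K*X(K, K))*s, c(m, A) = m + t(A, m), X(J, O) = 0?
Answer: 1/59309 ≈ 1.6861e-5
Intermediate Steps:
c(m, A) = 1 (c(m, A) = m + (1 - m) = 1)
H(s, K) = -3 (H(s, K) = -3 + (K*0)*s = -3 + 0*s = -3 + 0 = -3)
1/(H(c(14, 0), -171) + 59312) = 1/(-3 + 59312) = 1/59309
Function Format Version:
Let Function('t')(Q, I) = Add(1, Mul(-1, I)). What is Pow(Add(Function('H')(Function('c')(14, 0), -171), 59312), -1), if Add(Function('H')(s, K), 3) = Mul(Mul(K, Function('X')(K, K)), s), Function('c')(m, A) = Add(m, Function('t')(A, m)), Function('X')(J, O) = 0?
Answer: Rational(1, 59309) ≈ 1.6861e-5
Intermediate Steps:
Function('c')(m, A) = 1 (Function('c')(m, A) = Add(m, Add(1, Mul(-1, m))) = 1)
Function('H')(s, K) = -3 (Function('H')(s, K) = Add(-3, Mul(Mul(K, 0), s)) = Add(-3, Mul(0, s)) = Add(-3, 0) = -3)
Pow(Add(Function('H')(Function('c')(14, 0), -171), 59312), -1) = Pow(Add(-3, 59312), -1) = Pow(59309, -1) = Rational(1, 59309)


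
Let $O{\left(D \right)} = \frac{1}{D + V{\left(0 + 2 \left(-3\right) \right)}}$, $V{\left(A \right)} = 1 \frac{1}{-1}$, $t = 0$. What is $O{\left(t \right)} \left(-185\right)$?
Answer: $185$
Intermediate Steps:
$V{\left(A \right)} = -1$ ($V{\left(A \right)} = 1 \left(-1\right) = -1$)
$O{\left(D \right)} = \frac{1}{-1 + D}$ ($O{\left(D \right)} = \frac{1}{D - 1} = \frac{1}{-1 + D}$)
$O{\left(t \right)} \left(-185\right) = \frac{1}{-1 + 0} \left(-185\right) = \frac{1}{-1} \left(-185\right) = \left(-1\right) \left(-185\right) = 185$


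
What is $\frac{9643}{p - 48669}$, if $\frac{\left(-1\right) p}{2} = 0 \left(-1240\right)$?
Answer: $- \frac{9643}{48669} \approx -0.19813$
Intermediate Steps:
$p = 0$ ($p = - 2 \cdot 0 \left(-1240\right) = \left(-2\right) 0 = 0$)
$\frac{9643}{p - 48669} = \frac{9643}{0 - 48669} = \frac{9643}{-48669} = 9643 \left(- \frac{1}{48669}\right) = - \frac{9643}{48669}$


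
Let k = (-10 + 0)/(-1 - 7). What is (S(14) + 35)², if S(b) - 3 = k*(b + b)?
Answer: 5329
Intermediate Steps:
k = 5/4 (k = -10/(-8) = -10*(-⅛) = 5/4 ≈ 1.2500)
S(b) = 3 + 5*b/2 (S(b) = 3 + 5*(b + b)/4 = 3 + 5*(2*b)/4 = 3 + 5*b/2)
(S(14) + 35)² = ((3 + (5/2)*14) + 35)² = ((3 + 35) + 35)² = (38 + 35)² = 73² = 5329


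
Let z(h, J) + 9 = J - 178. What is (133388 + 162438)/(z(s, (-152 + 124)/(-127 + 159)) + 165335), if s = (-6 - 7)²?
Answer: 2366608/1321177 ≈ 1.7913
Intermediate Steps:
s = 169 (s = (-13)² = 169)
z(h, J) = -187 + J (z(h, J) = -9 + (J - 178) = -9 + (-178 + J) = -187 + J)
(133388 + 162438)/(z(s, (-152 + 124)/(-127 + 159)) + 165335) = (133388 + 162438)/((-187 + (-152 + 124)/(-127 + 159)) + 165335) = 295826/((-187 - 28/32) + 165335) = 295826/((-187 - 28*1/32) + 165335) = 295826/((-187 - 7/8) + 165335) = 295826/(-1503/8 + 165335) = 295826/(1321177/8) = 295826*(8/1321177) = 2366608/1321177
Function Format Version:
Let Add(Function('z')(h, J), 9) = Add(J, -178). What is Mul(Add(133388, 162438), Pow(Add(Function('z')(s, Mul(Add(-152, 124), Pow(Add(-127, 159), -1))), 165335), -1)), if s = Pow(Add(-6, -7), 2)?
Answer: Rational(2366608, 1321177) ≈ 1.7913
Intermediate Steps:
s = 169 (s = Pow(-13, 2) = 169)
Function('z')(h, J) = Add(-187, J) (Function('z')(h, J) = Add(-9, Add(J, -178)) = Add(-9, Add(-178, J)) = Add(-187, J))
Mul(Add(133388, 162438), Pow(Add(Function('z')(s, Mul(Add(-152, 124), Pow(Add(-127, 159), -1))), 165335), -1)) = Mul(Add(133388, 162438), Pow(Add(Add(-187, Mul(Add(-152, 124), Pow(Add(-127, 159), -1))), 165335), -1)) = Mul(295826, Pow(Add(Add(-187, Mul(-28, Pow(32, -1))), 165335), -1)) = Mul(295826, Pow(Add(Add(-187, Mul(-28, Rational(1, 32))), 165335), -1)) = Mul(295826, Pow(Add(Add(-187, Rational(-7, 8)), 165335), -1)) = Mul(295826, Pow(Add(Rational(-1503, 8), 165335), -1)) = Mul(295826, Pow(Rational(1321177, 8), -1)) = Mul(295826, Rational(8, 1321177)) = Rational(2366608, 1321177)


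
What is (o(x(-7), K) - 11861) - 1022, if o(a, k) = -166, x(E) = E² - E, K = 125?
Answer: -13049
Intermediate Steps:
(o(x(-7), K) - 11861) - 1022 = (-166 - 11861) - 1022 = -12027 - 1022 = -13049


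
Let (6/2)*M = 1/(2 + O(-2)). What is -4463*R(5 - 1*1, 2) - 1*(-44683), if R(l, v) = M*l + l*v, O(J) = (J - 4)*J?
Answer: 179633/21 ≈ 8554.0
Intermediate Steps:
O(J) = J*(-4 + J) (O(J) = (-4 + J)*J = J*(-4 + J))
M = 1/42 (M = 1/(3*(2 - 2*(-4 - 2))) = 1/(3*(2 - 2*(-6))) = 1/(3*(2 + 12)) = (1/3)/14 = (1/3)*(1/14) = 1/42 ≈ 0.023810)
R(l, v) = l/42 + l*v
-4463*R(5 - 1*1, 2) - 1*(-44683) = -4463*(5 - 1*1)*(1/42 + 2) - 1*(-44683) = -4463*(5 - 1)*85/42 + 44683 = -17852*85/42 + 44683 = -4463*170/21 + 44683 = -758710/21 + 44683 = 179633/21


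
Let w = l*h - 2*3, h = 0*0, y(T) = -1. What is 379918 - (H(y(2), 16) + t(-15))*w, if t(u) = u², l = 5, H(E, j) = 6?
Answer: 381304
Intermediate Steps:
h = 0
w = -6 (w = 5*0 - 2*3 = 0 - 6 = -6)
379918 - (H(y(2), 16) + t(-15))*w = 379918 - (6 + (-15)²)*(-6) = 379918 - (6 + 225)*(-6) = 379918 - 231*(-6) = 379918 - 1*(-1386) = 379918 + 1386 = 381304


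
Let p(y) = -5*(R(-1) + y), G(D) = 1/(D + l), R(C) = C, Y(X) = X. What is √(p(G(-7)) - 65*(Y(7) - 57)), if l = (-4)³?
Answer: 11*√135610/71 ≈ 57.053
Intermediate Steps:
l = -64
G(D) = 1/(-64 + D) (G(D) = 1/(D - 64) = 1/(-64 + D))
p(y) = 5 - 5*y (p(y) = -5*(-1 + y) = 5 - 5*y)
√(p(G(-7)) - 65*(Y(7) - 57)) = √((5 - 5/(-64 - 7)) - 65*(7 - 57)) = √((5 - 5/(-71)) - 65*(-50)) = √((5 - 5*(-1/71)) + 3250) = √((5 + 5/71) + 3250) = √(360/71 + 3250) = √(231110/71) = 11*√135610/71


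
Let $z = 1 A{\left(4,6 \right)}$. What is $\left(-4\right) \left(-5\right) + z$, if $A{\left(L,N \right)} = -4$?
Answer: $16$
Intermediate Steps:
$z = -4$ ($z = 1 \left(-4\right) = -4$)
$\left(-4\right) \left(-5\right) + z = \left(-4\right) \left(-5\right) - 4 = 20 - 4 = 16$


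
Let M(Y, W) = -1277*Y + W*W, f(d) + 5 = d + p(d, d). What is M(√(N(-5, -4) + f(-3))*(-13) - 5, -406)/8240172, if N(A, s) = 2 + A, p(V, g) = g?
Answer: 171221/8240172 + 16601*I*√14/8240172 ≈ 0.020779 + 0.0075381*I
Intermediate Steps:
f(d) = -5 + 2*d (f(d) = -5 + (d + d) = -5 + 2*d)
M(Y, W) = W² - 1277*Y (M(Y, W) = -1277*Y + W² = W² - 1277*Y)
M(√(N(-5, -4) + f(-3))*(-13) - 5, -406)/8240172 = ((-406)² - 1277*(√((2 - 5) + (-5 + 2*(-3)))*(-13) - 5))/8240172 = (164836 - 1277*(√(-3 + (-5 - 6))*(-13) - 5))*(1/8240172) = (164836 - 1277*(√(-3 - 11)*(-13) - 5))*(1/8240172) = (164836 - 1277*(√(-14)*(-13) - 5))*(1/8240172) = (164836 - 1277*((I*√14)*(-13) - 5))*(1/8240172) = (164836 - 1277*(-13*I*√14 - 5))*(1/8240172) = (164836 - 1277*(-5 - 13*I*√14))*(1/8240172) = (164836 + (6385 + 16601*I*√14))*(1/8240172) = (171221 + 16601*I*√14)*(1/8240172) = 171221/8240172 + 16601*I*√14/8240172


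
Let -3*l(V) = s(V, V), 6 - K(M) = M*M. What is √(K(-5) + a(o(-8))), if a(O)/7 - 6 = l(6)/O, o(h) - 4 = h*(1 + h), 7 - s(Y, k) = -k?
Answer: √20245/30 ≈ 4.7428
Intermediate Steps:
s(Y, k) = 7 + k (s(Y, k) = 7 - (-1)*k = 7 + k)
K(M) = 6 - M² (K(M) = 6 - M*M = 6 - M²)
l(V) = -7/3 - V/3 (l(V) = -(7 + V)/3 = -7/3 - V/3)
o(h) = 4 + h*(1 + h)
a(O) = 42 - 91/(3*O) (a(O) = 42 + 7*((-7/3 - ⅓*6)/O) = 42 + 7*((-7/3 - 2)/O) = 42 + 7*(-13/(3*O)) = 42 - 91/(3*O))
√(K(-5) + a(o(-8))) = √((6 - 1*(-5)²) + (42 - 91/(3*(4 - 8 + (-8)²)))) = √((6 - 1*25) + (42 - 91/(3*(4 - 8 + 64)))) = √((6 - 25) + (42 - 91/3/60)) = √(-19 + (42 - 91/3*1/60)) = √(-19 + (42 - 91/180)) = √(-19 + 7469/180) = √(4049/180) = √20245/30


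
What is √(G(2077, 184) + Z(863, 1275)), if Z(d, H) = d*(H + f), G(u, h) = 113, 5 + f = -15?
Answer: √1083178 ≈ 1040.8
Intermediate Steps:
f = -20 (f = -5 - 15 = -20)
Z(d, H) = d*(-20 + H) (Z(d, H) = d*(H - 20) = d*(-20 + H))
√(G(2077, 184) + Z(863, 1275)) = √(113 + 863*(-20 + 1275)) = √(113 + 863*1255) = √(113 + 1083065) = √1083178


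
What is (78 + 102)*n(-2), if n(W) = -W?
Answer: 360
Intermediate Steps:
(78 + 102)*n(-2) = (78 + 102)*(-1*(-2)) = 180*2 = 360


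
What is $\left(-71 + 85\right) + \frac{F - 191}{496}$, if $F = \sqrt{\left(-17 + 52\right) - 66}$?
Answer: $\frac{6753}{496} + \frac{i \sqrt{31}}{496} \approx 13.615 + 0.011225 i$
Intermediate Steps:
$F = i \sqrt{31}$ ($F = \sqrt{35 - 66} = \sqrt{-31} = i \sqrt{31} \approx 5.5678 i$)
$\left(-71 + 85\right) + \frac{F - 191}{496} = \left(-71 + 85\right) + \frac{i \sqrt{31} - 191}{496} = 14 + \left(-191 + i \sqrt{31}\right) \frac{1}{496} = 14 - \left(\frac{191}{496} - \frac{i \sqrt{31}}{496}\right) = \frac{6753}{496} + \frac{i \sqrt{31}}{496}$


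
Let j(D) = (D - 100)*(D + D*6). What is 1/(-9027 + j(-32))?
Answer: 1/20541 ≈ 4.8683e-5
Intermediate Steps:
j(D) = 7*D*(-100 + D) (j(D) = (-100 + D)*(D + 6*D) = (-100 + D)*(7*D) = 7*D*(-100 + D))
1/(-9027 + j(-32)) = 1/(-9027 + 7*(-32)*(-100 - 32)) = 1/(-9027 + 7*(-32)*(-132)) = 1/(-9027 + 29568) = 1/20541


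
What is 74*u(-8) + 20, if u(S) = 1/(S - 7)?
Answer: 226/15 ≈ 15.067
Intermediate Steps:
u(S) = 1/(-7 + S)
74*u(-8) + 20 = 74/(-7 - 8) + 20 = 74/(-15) + 20 = 74*(-1/15) + 20 = -74/15 + 20 = 226/15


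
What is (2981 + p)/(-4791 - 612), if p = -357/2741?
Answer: -8170564/14809623 ≈ -0.55171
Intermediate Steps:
p = -357/2741 (p = -357*1/2741 = -357/2741 ≈ -0.13024)
(2981 + p)/(-4791 - 612) = (2981 - 357/2741)/(-4791 - 612) = (8170564/2741)/(-5403) = (8170564/2741)*(-1/5403) = -8170564/14809623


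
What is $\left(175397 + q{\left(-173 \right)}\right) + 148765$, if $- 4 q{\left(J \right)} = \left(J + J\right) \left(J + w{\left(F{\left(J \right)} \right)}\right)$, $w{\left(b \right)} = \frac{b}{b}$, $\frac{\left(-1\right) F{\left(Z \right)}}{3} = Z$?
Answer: $309284$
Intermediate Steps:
$F{\left(Z \right)} = - 3 Z$
$w{\left(b \right)} = 1$
$q{\left(J \right)} = - \frac{J \left(1 + J\right)}{2}$ ($q{\left(J \right)} = - \frac{\left(J + J\right) \left(J + 1\right)}{4} = - \frac{2 J \left(1 + J\right)}{4} = - \frac{J \left(1 + J\right)}{2}$)
$\left(175397 + q{\left(-173 \right)}\right) + 148765 = \left(175397 - - \frac{173 \left(1 - 173\right)}{2}\right) + 148765 = \left(175397 - \left(- \frac{173}{2}\right) \left(-172\right)\right) + 148765 = \left(175397 - 14878\right) + 148765 = 160519 + 148765 = 309284$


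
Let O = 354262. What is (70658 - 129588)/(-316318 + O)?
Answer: -29465/18972 ≈ -1.5531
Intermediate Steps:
(70658 - 129588)/(-316318 + O) = (70658 - 129588)/(-316318 + 354262) = -58930/37944 = -58930*1/37944 = -29465/18972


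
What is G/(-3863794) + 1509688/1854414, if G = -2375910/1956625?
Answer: 570661977470823437/700968115113534675 ≈ 0.81411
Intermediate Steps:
G = -475182/391325 (G = -2375910*1/1956625 = -475182/391325 ≈ -1.2143)
G/(-3863794) + 1509688/1854414 = -475182/391325/(-3863794) + 1509688/1854414 = -475182/391325*(-1/3863794) + 1509688*(1/1854414) = 237591/755999593525 + 754844/927207 = 570661977470823437/700968115113534675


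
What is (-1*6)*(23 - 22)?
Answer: -6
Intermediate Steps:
(-1*6)*(23 - 22) = -6*1 = -6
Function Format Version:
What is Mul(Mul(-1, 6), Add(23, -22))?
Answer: -6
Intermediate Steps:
Mul(Mul(-1, 6), Add(23, -22)) = Mul(-6, 1) = -6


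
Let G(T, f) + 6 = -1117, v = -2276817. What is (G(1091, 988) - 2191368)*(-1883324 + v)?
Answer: 9121071701231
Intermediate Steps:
G(T, f) = -1123 (G(T, f) = -6 - 1117 = -1123)
(G(1091, 988) - 2191368)*(-1883324 + v) = (-1123 - 2191368)*(-1883324 - 2276817) = -2192491*(-4160141) = 9121071701231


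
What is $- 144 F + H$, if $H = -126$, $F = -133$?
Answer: $19026$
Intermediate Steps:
$- 144 F + H = \left(-144\right) \left(-133\right) - 126 = 19152 - 126 = 19026$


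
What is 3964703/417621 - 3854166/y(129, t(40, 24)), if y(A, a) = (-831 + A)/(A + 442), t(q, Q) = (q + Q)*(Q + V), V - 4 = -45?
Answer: 51059629975534/16287219 ≈ 3.1350e+6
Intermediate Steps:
V = -41 (V = 4 - 45 = -41)
t(q, Q) = (-41 + Q)*(Q + q) (t(q, Q) = (q + Q)*(Q - 41) = (Q + q)*(-41 + Q) = (-41 + Q)*(Q + q))
y(A, a) = (-831 + A)/(442 + A)
3964703/417621 - 3854166/y(129, t(40, 24)) = 3964703/417621 - 3854166*(442 + 129)/(-831 + 129) = 3964703*(1/417621) - 3854166/(-702/571) = 3964703/417621 - 3854166/((1/571)*(-702)) = 3964703/417621 - 3854166/(-702/571) = 3964703/417621 - 3854166*(-571/702) = 3964703/417621 + 366788131/117 = 51059629975534/16287219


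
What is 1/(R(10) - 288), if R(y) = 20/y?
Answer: -1/286 ≈ -0.0034965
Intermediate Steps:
1/(R(10) - 288) = 1/(20/10 - 288) = 1/(20*(⅒) - 288) = 1/(2 - 288) = 1/(-286) = -1/286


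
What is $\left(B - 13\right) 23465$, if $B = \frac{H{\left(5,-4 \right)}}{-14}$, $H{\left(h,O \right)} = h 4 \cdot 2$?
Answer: $- \frac{2604615}{7} \approx -3.7209 \cdot 10^{5}$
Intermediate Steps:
$H{\left(h,O \right)} = 8 h$ ($H{\left(h,O \right)} = 4 h 2 = 8 h$)
$B = - \frac{20}{7}$ ($B = \frac{8 \cdot 5}{-14} = 40 \left(- \frac{1}{14}\right) = - \frac{20}{7} \approx -2.8571$)
$\left(B - 13\right) 23465 = \left(- \frac{20}{7} - 13\right) 23465 = \left(- \frac{111}{7}\right) 23465 = - \frac{2604615}{7}$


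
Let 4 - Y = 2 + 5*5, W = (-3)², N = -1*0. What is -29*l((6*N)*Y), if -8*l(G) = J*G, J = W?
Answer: 0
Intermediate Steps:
N = 0
W = 9
J = 9
Y = -23 (Y = 4 - (2 + 5*5) = 4 - (2 + 25) = 4 - 1*27 = 4 - 27 = -23)
l(G) = -9*G/8
-29*l((6*N)*Y) = -(-261)*(6*0)*(-23)/8 = -(-261)*0*(-23)/8 = -(-261)*0/8 = -29*0 = 0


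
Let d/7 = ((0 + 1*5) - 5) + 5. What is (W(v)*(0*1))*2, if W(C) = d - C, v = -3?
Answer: 0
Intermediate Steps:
d = 35 (d = 7*(((0 + 1*5) - 5) + 5) = 7*(((0 + 5) - 5) + 5) = 7*((5 - 5) + 5) = 7*(0 + 5) = 7*5 = 35)
W(C) = 35 - C
(W(v)*(0*1))*2 = ((35 - 1*(-3))*(0*1))*2 = ((35 + 3)*0)*2 = (38*0)*2 = 0*2 = 0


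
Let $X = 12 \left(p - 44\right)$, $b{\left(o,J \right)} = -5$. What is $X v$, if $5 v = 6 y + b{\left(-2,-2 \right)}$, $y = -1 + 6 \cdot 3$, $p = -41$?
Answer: $-19788$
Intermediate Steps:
$y = 17$ ($y = -1 + 18 = 17$)
$v = \frac{97}{5}$ ($v = \frac{6 \cdot 17 - 5}{5} = \frac{102 - 5}{5} = \frac{1}{5} \cdot 97 = \frac{97}{5} \approx 19.4$)
$X = -1020$ ($X = 12 \left(-41 - 44\right) = 12 \left(-85\right) = -1020$)
$X v = \left(-1020\right) \frac{97}{5} = -19788$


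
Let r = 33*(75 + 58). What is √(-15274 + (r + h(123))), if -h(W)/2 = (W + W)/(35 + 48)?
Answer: I*√75027601/83 ≈ 104.36*I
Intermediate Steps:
h(W) = -4*W/83 (h(W) = -2*(W + W)/(35 + 48) = -2*2*W/83 = -4*W/83)
r = 4389 (r = 33*133 = 4389)
√(-15274 + (r + h(123))) = √(-15274 + (4389 - 4/83*123)) = √(-15274 + (4389 - 492/83)) = √(-15274 + 363795/83) = √(-903947/83) = I*√75027601/83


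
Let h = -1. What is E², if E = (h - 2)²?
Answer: 81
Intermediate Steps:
E = 9 (E = (-1 - 2)² = (-3)² = 9)
E² = 9² = 81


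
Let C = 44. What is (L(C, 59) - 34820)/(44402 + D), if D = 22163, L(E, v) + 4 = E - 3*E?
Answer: -34912/66565 ≈ -0.52448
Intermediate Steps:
L(E, v) = -4 - 2*E (L(E, v) = -4 + (E - 3*E) = -4 - 2*E)
(L(C, 59) - 34820)/(44402 + D) = ((-4 - 2*44) - 34820)/(44402 + 22163) = ((-4 - 88) - 34820)/66565 = (-92 - 34820)*(1/66565) = -34912*1/66565 = -34912/66565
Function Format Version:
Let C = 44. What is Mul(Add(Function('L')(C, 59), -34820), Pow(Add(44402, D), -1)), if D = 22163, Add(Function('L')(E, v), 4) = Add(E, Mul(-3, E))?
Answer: Rational(-34912, 66565) ≈ -0.52448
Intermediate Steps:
Function('L')(E, v) = Add(-4, Mul(-2, E)) (Function('L')(E, v) = Add(-4, Add(E, Mul(-3, E))) = Add(-4, Mul(-2, E)))
Mul(Add(Function('L')(C, 59), -34820), Pow(Add(44402, D), -1)) = Mul(Add(Add(-4, Mul(-2, 44)), -34820), Pow(Add(44402, 22163), -1)) = Mul(Add(Add(-4, -88), -34820), Pow(66565, -1)) = Mul(Add(-92, -34820), Rational(1, 66565)) = Mul(-34912, Rational(1, 66565)) = Rational(-34912, 66565)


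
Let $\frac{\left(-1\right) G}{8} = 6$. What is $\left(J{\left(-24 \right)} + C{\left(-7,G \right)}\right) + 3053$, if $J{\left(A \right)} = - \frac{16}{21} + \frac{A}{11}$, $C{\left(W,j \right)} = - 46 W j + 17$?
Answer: $- \frac{2861846}{231} \approx -12389.0$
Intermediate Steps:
$G = -48$ ($G = \left(-8\right) 6 = -48$)
$C{\left(W,j \right)} = 17 - 46 W j$ ($C{\left(W,j \right)} = - 46 W j + 17 = 17 - 46 W j$)
$J{\left(A \right)} = - \frac{16}{21} + \frac{A}{11}$ ($J{\left(A \right)} = \left(-16\right) \frac{1}{21} + A \frac{1}{11} = - \frac{16}{21} + \frac{A}{11}$)
$\left(J{\left(-24 \right)} + C{\left(-7,G \right)}\right) + 3053 = \left(\left(- \frac{16}{21} + \frac{1}{11} \left(-24\right)\right) + \left(17 - \left(-322\right) \left(-48\right)\right)\right) + 3053 = \left(\left(- \frac{16}{21} - \frac{24}{11}\right) + \left(17 - 15456\right)\right) + 3053 = \left(- \frac{680}{231} - 15439\right) + 3053 = - \frac{3567089}{231} + 3053 = - \frac{2861846}{231}$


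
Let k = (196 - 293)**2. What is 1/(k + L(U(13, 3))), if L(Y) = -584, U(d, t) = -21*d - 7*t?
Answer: 1/8825 ≈ 0.00011331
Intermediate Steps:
k = 9409 (k = (-97)**2 = 9409)
1/(k + L(U(13, 3))) = 1/(9409 - 584) = 1/8825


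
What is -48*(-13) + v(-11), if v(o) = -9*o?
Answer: 723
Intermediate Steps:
-48*(-13) + v(-11) = -48*(-13) - 9*(-11) = 624 + 99 = 723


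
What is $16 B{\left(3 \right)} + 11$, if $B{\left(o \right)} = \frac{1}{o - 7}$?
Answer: $7$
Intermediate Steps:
$B{\left(o \right)} = \frac{1}{-7 + o}$
$16 B{\left(3 \right)} + 11 = \frac{16}{-7 + 3} + 11 = \frac{16}{-4} + 11 = 16 \left(- \frac{1}{4}\right) + 11 = -4 + 11 = 7$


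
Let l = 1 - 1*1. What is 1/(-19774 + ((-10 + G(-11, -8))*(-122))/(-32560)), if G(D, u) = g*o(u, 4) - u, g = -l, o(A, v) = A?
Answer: -8140/160960421 ≈ -5.0571e-5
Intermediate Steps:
l = 0 (l = 1 - 1 = 0)
g = 0 (g = -1*0 = 0)
G(D, u) = -u (G(D, u) = 0*u - u = 0 - u = -u)
1/(-19774 + ((-10 + G(-11, -8))*(-122))/(-32560)) = 1/(-19774 + ((-10 - 1*(-8))*(-122))/(-32560)) = 1/(-19774 + ((-10 + 8)*(-122))*(-1/32560)) = 1/(-19774 - 2*(-122)*(-1/32560)) = 1/(-19774 + 244*(-1/32560)) = 1/(-19774 - 61/8140) = 1/(-160960421/8140) = -8140/160960421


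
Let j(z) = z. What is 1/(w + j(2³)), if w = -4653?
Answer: -1/4645 ≈ -0.00021529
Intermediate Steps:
1/(w + j(2³)) = 1/(-4653 + 2³) = 1/(-4653 + 8) = 1/(-4645) = -1/4645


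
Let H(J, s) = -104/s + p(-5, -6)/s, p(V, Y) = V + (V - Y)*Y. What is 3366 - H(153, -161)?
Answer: 23557/7 ≈ 3365.3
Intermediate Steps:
p(V, Y) = V + Y*(V - Y)
H(J, s) = -115/s (H(J, s) = -104/s + (-5 - 1*(-6)² - 5*(-6))/s = -104/s + (-5 - 1*36 + 30)/s = -104/s + (-5 - 36 + 30)/s = -104/s - 11/s = -115/s)
3366 - H(153, -161) = 3366 - (-115)/(-161) = 3366 - (-115)*(-1)/161 = 3366 - 1*5/7 = 3366 - 5/7 = 23557/7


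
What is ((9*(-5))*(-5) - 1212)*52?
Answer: -51324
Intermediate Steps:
((9*(-5))*(-5) - 1212)*52 = (-45*(-5) - 1212)*52 = (225 - 1212)*52 = -987*52 = -51324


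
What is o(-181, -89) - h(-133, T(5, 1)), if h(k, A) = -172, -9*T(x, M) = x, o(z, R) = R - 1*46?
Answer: 37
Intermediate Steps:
o(z, R) = -46 + R (o(z, R) = R - 46 = -46 + R)
T(x, M) = -x/9
o(-181, -89) - h(-133, T(5, 1)) = (-46 - 89) - 1*(-172) = -135 + 172 = 37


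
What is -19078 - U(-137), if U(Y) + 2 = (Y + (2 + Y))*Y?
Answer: -56340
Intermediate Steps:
U(Y) = -2 + Y*(2 + 2*Y) (U(Y) = -2 + (Y + (2 + Y))*Y = -2 + (2 + 2*Y)*Y = -2 + Y*(2 + 2*Y))
-19078 - U(-137) = -19078 - (-2 + 2*(-137) + 2*(-137)²) = -19078 - (-2 - 274 + 2*18769) = -19078 - (-2 - 274 + 37538) = -19078 - 1*37262 = -19078 - 37262 = -56340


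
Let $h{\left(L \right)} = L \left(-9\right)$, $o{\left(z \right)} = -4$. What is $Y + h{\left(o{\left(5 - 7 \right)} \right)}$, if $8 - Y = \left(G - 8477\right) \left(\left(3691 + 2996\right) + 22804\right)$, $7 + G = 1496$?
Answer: $206083152$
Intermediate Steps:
$G = 1489$ ($G = -7 + 1496 = 1489$)
$h{\left(L \right)} = - 9 L$
$Y = 206083116$ ($Y = 8 - \left(1489 - 8477\right) \left(\left(3691 + 2996\right) + 22804\right) = 8 - - 6988 \left(6687 + 22804\right) = 8 - \left(-6988\right) 29491 = 8 - -206083108 = 8 + 206083108 = 206083116$)
$Y + h{\left(o{\left(5 - 7 \right)} \right)} = 206083116 - -36 = 206083116 + 36 = 206083152$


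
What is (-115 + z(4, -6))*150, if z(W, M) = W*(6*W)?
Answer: -2850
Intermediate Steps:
z(W, M) = 6*W²
(-115 + z(4, -6))*150 = (-115 + 6*4²)*150 = (-115 + 6*16)*150 = (-115 + 96)*150 = -19*150 = -2850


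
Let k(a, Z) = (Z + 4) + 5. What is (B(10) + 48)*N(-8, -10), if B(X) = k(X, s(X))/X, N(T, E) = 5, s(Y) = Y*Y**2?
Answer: 1489/2 ≈ 744.50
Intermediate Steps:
s(Y) = Y**3
k(a, Z) = 9 + Z (k(a, Z) = (4 + Z) + 5 = 9 + Z)
B(X) = (9 + X**3)/X
(B(10) + 48)*N(-8, -10) = ((9 + 10**3)/10 + 48)*5 = ((9 + 1000)/10 + 48)*5 = ((1/10)*1009 + 48)*5 = (1009/10 + 48)*5 = (1489/10)*5 = 1489/2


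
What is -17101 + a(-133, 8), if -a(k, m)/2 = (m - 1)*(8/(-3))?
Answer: -51191/3 ≈ -17064.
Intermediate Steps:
a(k, m) = -16/3 + 16*m/3 (a(k, m) = -2*(m - 1)*8/(-3) = -2*(-1 + m)*8*(-⅓) = -2*(-1 + m)*(-8)/3 = -2*(8/3 - 8*m/3) = -16/3 + 16*m/3)
-17101 + a(-133, 8) = -17101 + (-16/3 + (16/3)*8) = -17101 + (-16/3 + 128/3) = -17101 + 112/3 = -51191/3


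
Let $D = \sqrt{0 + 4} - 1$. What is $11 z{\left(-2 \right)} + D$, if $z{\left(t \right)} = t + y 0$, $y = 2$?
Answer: $-21$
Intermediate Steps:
$z{\left(t \right)} = t$ ($z{\left(t \right)} = t + 2 \cdot 0 = t + 0 = t$)
$D = 1$ ($D = \sqrt{4} - 1 = 2 - 1 = 1$)
$11 z{\left(-2 \right)} + D = 11 \left(-2\right) + 1 = -22 + 1 = -21$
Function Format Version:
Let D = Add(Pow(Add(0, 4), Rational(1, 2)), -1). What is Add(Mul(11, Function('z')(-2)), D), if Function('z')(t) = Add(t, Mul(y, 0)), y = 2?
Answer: -21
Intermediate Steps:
Function('z')(t) = t (Function('z')(t) = Add(t, Mul(2, 0)) = Add(t, 0) = t)
D = 1 (D = Add(Pow(4, Rational(1, 2)), -1) = Add(2, -1) = 1)
Add(Mul(11, Function('z')(-2)), D) = Add(Mul(11, -2), 1) = Add(-22, 1) = -21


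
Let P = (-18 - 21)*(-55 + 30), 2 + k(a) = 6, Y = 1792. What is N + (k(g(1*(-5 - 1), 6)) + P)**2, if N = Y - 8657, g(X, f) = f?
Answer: 951576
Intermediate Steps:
k(a) = 4 (k(a) = -2 + 6 = 4)
P = 975 (P = -39*(-25) = 975)
N = -6865 (N = 1792 - 8657 = -6865)
N + (k(g(1*(-5 - 1), 6)) + P)**2 = -6865 + (4 + 975)**2 = -6865 + 979**2 = -6865 + 958441 = 951576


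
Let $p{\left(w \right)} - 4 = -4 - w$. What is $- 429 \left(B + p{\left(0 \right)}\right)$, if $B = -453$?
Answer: $194337$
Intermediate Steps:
$p{\left(w \right)} = - w$ ($p{\left(w \right)} = 4 - \left(4 + w\right) = - w$)
$- 429 \left(B + p{\left(0 \right)}\right) = - 429 \left(-453 - 0\right) = - 429 \left(-453 + 0\right) = \left(-429\right) \left(-453\right) = 194337$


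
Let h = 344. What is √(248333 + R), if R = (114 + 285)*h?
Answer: √385589 ≈ 620.96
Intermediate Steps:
R = 137256 (R = (114 + 285)*344 = 399*344 = 137256)
√(248333 + R) = √(248333 + 137256) = √385589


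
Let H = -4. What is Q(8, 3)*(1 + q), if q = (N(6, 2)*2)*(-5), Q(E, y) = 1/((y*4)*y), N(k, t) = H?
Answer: 41/36 ≈ 1.1389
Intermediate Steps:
N(k, t) = -4
Q(E, y) = 1/(4*y**2) (Q(E, y) = 1/((4*y)*y) = 1/(4*y**2))
q = 40 (q = -4*2*(-5) = -8*(-5) = 40)
Q(8, 3)*(1 + q) = ((1/4)/3**2)*(1 + 40) = ((1/4)*(1/9))*41 = (1/36)*41 = 41/36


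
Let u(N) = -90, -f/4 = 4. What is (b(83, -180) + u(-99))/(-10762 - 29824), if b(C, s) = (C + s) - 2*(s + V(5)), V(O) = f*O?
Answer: -333/40586 ≈ -0.0082048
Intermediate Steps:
f = -16 (f = -4*4 = -16)
V(O) = -16*O
b(C, s) = 160 + C - s (b(C, s) = (C + s) - 2*(s - 16*5) = (C + s) - 2*(s - 80) = (C + s) - 2*(-80 + s) = (C + s) + (160 - 2*s) = 160 + C - s)
(b(83, -180) + u(-99))/(-10762 - 29824) = ((160 + 83 - 1*(-180)) - 90)/(-10762 - 29824) = ((160 + 83 + 180) - 90)/(-40586) = (423 - 90)*(-1/40586) = 333*(-1/40586) = -333/40586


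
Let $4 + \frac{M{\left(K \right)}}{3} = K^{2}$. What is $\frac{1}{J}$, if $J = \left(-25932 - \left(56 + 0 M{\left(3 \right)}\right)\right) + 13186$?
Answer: $- \frac{1}{12802} \approx -7.8113 \cdot 10^{-5}$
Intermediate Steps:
$M{\left(K \right)} = -12 + 3 K^{2}$
$J = -12802$ ($J = \left(-25932 - \left(56 + 0 \left(-12 + 3 \cdot 3^{2}\right)\right)\right) + 13186 = \left(-25932 - \left(56 + 0 \left(-12 + 3 \cdot 9\right)\right)\right) + 13186 = \left(-25932 - \left(56 + 0 \left(-12 + 27\right)\right)\right) + 13186 = \left(-25932 + \left(-56 + 0 \cdot 15\right)\right) + 13186 = \left(-25932 + \left(-56 + 0\right)\right) + 13186 = \left(-25932 - 56\right) + 13186 = -25988 + 13186 = -12802$)
$\frac{1}{J} = \frac{1}{-12802} = - \frac{1}{12802}$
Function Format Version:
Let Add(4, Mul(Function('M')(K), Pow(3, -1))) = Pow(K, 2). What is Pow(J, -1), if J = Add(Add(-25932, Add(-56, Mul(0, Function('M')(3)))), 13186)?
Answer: Rational(-1, 12802) ≈ -7.8113e-5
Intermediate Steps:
Function('M')(K) = Add(-12, Mul(3, Pow(K, 2)))
J = -12802 (J = Add(Add(-25932, Add(-56, Mul(0, Add(-12, Mul(3, Pow(3, 2)))))), 13186) = Add(Add(-25932, Add(-56, Mul(0, Add(-12, Mul(3, 9))))), 13186) = Add(Add(-25932, Add(-56, Mul(0, Add(-12, 27)))), 13186) = Add(Add(-25932, Add(-56, Mul(0, 15))), 13186) = Add(Add(-25932, Add(-56, 0)), 13186) = Add(Add(-25932, -56), 13186) = Add(-25988, 13186) = -12802)
Pow(J, -1) = Pow(-12802, -1) = Rational(-1, 12802)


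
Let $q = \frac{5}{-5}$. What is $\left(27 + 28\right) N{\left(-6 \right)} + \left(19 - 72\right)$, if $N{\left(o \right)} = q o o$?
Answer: $-2033$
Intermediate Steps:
$q = -1$ ($q = 5 \left(- \frac{1}{5}\right) = -1$)
$N{\left(o \right)} = - o^{2}$ ($N{\left(o \right)} = - o o = - o^{2}$)
$\left(27 + 28\right) N{\left(-6 \right)} + \left(19 - 72\right) = \left(27 + 28\right) \left(- \left(-6\right)^{2}\right) + \left(19 - 72\right) = 55 \left(\left(-1\right) 36\right) - 53 = 55 \left(-36\right) - 53 = -1980 - 53 = -2033$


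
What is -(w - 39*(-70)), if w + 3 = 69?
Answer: -2796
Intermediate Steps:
w = 66 (w = -3 + 69 = 66)
-(w - 39*(-70)) = -(66 - 39*(-70)) = -(66 + 2730) = -1*2796 = -2796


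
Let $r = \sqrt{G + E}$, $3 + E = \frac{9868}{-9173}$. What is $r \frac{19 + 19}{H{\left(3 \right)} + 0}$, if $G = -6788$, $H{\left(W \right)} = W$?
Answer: $\frac{38 i \sqrt{571511941003}}{27519} \approx 1043.9 i$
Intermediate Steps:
$E = - \frac{37387}{9173}$ ($E = -3 + \frac{9868}{-9173} = -3 + 9868 \left(- \frac{1}{9173}\right) = -3 - \frac{9868}{9173} = - \frac{37387}{9173} \approx -4.0758$)
$r = \frac{i \sqrt{571511941003}}{9173}$ ($r = \sqrt{-6788 - \frac{37387}{9173}} = \sqrt{- \frac{62303711}{9173}} = \frac{i \sqrt{571511941003}}{9173} \approx 82.414 i$)
$r \frac{19 + 19}{H{\left(3 \right)} + 0} = \frac{i \sqrt{571511941003}}{9173} \frac{19 + 19}{3 + 0} = \frac{i \sqrt{571511941003}}{9173} \cdot \frac{38}{3} = \frac{38 i \sqrt{571511941003}}{27519}$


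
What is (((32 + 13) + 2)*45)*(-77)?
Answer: -162855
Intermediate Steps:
(((32 + 13) + 2)*45)*(-77) = ((45 + 2)*45)*(-77) = (47*45)*(-77) = 2115*(-77) = -162855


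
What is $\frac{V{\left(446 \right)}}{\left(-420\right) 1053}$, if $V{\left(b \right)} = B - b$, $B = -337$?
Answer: $\frac{29}{16380} \approx 0.0017705$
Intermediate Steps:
$V{\left(b \right)} = -337 - b$
$\frac{V{\left(446 \right)}}{\left(-420\right) 1053} = \frac{-337 - 446}{\left(-420\right) 1053} = \frac{-337 - 446}{-442260} = \left(-783\right) \left(- \frac{1}{442260}\right) = \frac{29}{16380}$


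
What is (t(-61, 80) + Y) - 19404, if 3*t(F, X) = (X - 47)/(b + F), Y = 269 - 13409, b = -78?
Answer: -4523627/139 ≈ -32544.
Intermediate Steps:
Y = -13140
t(F, X) = (-47 + X)/(3*(-78 + F)) (t(F, X) = ((X - 47)/(-78 + F))/3 = ((-47 + X)/(-78 + F))/3 = (-47 + X)/(3*(-78 + F)))
(t(-61, 80) + Y) - 19404 = ((-47 + 80)/(3*(-78 - 61)) - 13140) - 19404 = ((⅓)*33/(-139) - 13140) - 19404 = ((⅓)*(-1/139)*33 - 13140) - 19404 = (-11/139 - 13140) - 19404 = -1826471/139 - 19404 = -4523627/139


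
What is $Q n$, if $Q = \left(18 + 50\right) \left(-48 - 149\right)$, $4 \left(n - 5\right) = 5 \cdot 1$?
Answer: $-83725$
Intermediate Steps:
$n = \frac{25}{4}$ ($n = 5 + \frac{5 \cdot 1}{4} = 5 + \frac{1}{4} \cdot 5 = 5 + \frac{5}{4} = \frac{25}{4} \approx 6.25$)
$Q = -13396$ ($Q = 68 \left(-197\right) = -13396$)
$Q n = \left(-13396\right) \frac{25}{4} = -83725$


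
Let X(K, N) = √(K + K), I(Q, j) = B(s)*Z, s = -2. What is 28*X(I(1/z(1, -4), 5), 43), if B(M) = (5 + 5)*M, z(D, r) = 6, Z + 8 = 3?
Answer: 280*√2 ≈ 395.98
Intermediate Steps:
Z = -5 (Z = -8 + 3 = -5)
B(M) = 10*M
I(Q, j) = 100 (I(Q, j) = (10*(-2))*(-5) = -20*(-5) = 100)
X(K, N) = √2*√K (X(K, N) = √(2*K) = √2*√K)
28*X(I(1/z(1, -4), 5), 43) = 28*(√2*√100) = 28*(√2*10) = 28*(10*√2) = 280*√2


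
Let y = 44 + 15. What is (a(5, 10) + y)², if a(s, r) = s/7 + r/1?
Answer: 238144/49 ≈ 4860.1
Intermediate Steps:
a(s, r) = r + s/7 (a(s, r) = s*(⅐) + r*1 = s/7 + r = r + s/7)
y = 59
(a(5, 10) + y)² = ((10 + (⅐)*5) + 59)² = ((10 + 5/7) + 59)² = (75/7 + 59)² = (488/7)² = 238144/49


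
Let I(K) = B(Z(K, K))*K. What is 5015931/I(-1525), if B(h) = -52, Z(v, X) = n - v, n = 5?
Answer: 5015931/79300 ≈ 63.253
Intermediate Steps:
Z(v, X) = 5 - v
I(K) = -52*K
5015931/I(-1525) = 5015931/((-52*(-1525))) = 5015931/79300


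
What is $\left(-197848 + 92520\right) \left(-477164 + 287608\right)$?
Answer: $19965554368$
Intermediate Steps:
$\left(-197848 + 92520\right) \left(-477164 + 287608\right) = \left(-105328\right) \left(-189556\right) = 19965554368$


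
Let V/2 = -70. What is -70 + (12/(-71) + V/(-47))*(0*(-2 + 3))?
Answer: -70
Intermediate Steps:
V = -140 (V = 2*(-70) = -140)
-70 + (12/(-71) + V/(-47))*(0*(-2 + 3)) = -70 + (12/(-71) - 140/(-47))*(0*(-2 + 3)) = -70 + (12*(-1/71) - 140*(-1/47))*(0*1) = -70 + (-12/71 + 140/47)*0 = -70 + (9376/3337)*0 = -70 + 0 = -70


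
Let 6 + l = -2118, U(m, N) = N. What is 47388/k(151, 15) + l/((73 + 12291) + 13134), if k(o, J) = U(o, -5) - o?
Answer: -50359607/165737 ≈ -303.85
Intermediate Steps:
k(o, J) = -5 - o
l = -2124 (l = -6 - 2118 = -2124)
47388/k(151, 15) + l/((73 + 12291) + 13134) = 47388/(-5 - 1*151) - 2124/((73 + 12291) + 13134) = 47388/(-5 - 151) - 2124/(12364 + 13134) = 47388/(-156) - 2124/25498 = 47388*(-1/156) - 2124*1/25498 = -3949/13 - 1062/12749 = -50359607/165737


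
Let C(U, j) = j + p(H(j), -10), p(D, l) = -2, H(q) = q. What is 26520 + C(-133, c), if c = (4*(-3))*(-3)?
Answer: 26554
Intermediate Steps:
c = 36 (c = -12*(-3) = 36)
C(U, j) = -2 + j (C(U, j) = j - 2 = -2 + j)
26520 + C(-133, c) = 26520 + (-2 + 36) = 26520 + 34 = 26554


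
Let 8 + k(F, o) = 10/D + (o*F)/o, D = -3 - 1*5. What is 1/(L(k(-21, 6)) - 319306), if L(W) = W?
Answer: -4/1277345 ≈ -3.1315e-6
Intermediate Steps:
D = -8 (D = -3 - 5 = -8)
k(F, o) = -37/4 + F (k(F, o) = -8 + (10/(-8) + (o*F)/o) = -8 + (10*(-1/8) + (F*o)/o) = -8 + (-5/4 + F) = -37/4 + F)
1/(L(k(-21, 6)) - 319306) = 1/((-37/4 - 21) - 319306) = 1/(-121/4 - 319306) = 1/(-1277345/4) = -4/1277345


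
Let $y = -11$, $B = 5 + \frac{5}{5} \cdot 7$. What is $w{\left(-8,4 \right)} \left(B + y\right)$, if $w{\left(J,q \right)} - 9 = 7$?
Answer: $16$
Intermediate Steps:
$w{\left(J,q \right)} = 16$ ($w{\left(J,q \right)} = 9 + 7 = 16$)
$B = 12$ ($B = 5 + 5 \cdot \frac{1}{5} \cdot 7 = 5 + 1 \cdot 7 = 5 + 7 = 12$)
$w{\left(-8,4 \right)} \left(B + y\right) = 16 \left(12 - 11\right) = 16 \cdot 1 = 16$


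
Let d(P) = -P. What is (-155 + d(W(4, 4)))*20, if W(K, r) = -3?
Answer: -3040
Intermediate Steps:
(-155 + d(W(4, 4)))*20 = (-155 - 1*(-3))*20 = (-155 + 3)*20 = -152*20 = -3040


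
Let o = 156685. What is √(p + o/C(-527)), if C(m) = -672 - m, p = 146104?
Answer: √121964691/29 ≈ 380.82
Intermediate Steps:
√(p + o/C(-527)) = √(146104 + 156685/(-672 - 1*(-527))) = √(146104 + 156685/(-672 + 527)) = √(146104 + 156685/(-145)) = √(146104 + 156685*(-1/145)) = √(146104 - 31337/29) = √(4205679/29) = √121964691/29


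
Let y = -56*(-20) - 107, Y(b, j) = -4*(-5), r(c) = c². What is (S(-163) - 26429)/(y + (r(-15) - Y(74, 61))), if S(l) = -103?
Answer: -4422/203 ≈ -21.783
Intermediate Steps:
Y(b, j) = 20
y = 1013 (y = 1120 - 107 = 1013)
(S(-163) - 26429)/(y + (r(-15) - Y(74, 61))) = (-103 - 26429)/(1013 + ((-15)² - 1*20)) = -26532/(1013 + (225 - 20)) = -26532/(1013 + 205) = -26532/1218 = -26532*1/1218 = -4422/203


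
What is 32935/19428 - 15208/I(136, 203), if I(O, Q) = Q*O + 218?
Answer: 310494143/270301764 ≈ 1.1487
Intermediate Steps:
I(O, Q) = 218 + O*Q (I(O, Q) = O*Q + 218 = 218 + O*Q)
32935/19428 - 15208/I(136, 203) = 32935/19428 - 15208/(218 + 136*203) = 32935*(1/19428) - 15208/(218 + 27608) = 32935/19428 - 15208/27826 = 32935/19428 - 15208*1/27826 = 32935/19428 - 7604/13913 = 310494143/270301764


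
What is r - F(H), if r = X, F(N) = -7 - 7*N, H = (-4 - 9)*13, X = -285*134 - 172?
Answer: -39538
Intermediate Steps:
X = -38362 (X = -38190 - 172 = -38362)
H = -169 (H = -13*13 = -169)
r = -38362
r - F(H) = -38362 - (-7 - 7*(-169)) = -38362 - (-7 + 1183) = -38362 - 1*1176 = -38362 - 1176 = -39538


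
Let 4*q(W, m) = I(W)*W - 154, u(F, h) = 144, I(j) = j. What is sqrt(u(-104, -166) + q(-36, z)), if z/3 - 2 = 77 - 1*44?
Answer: sqrt(1718)/2 ≈ 20.724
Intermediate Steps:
z = 105 (z = 6 + 3*(77 - 1*44) = 6 + 3*(77 - 44) = 6 + 3*33 = 6 + 99 = 105)
q(W, m) = -77/2 + W**2/4 (q(W, m) = (W*W - 154)/4 = (W**2 - 154)/4 = (-154 + W**2)/4 = -77/2 + W**2/4)
sqrt(u(-104, -166) + q(-36, z)) = sqrt(144 + (-77/2 + (1/4)*(-36)**2)) = sqrt(144 + (-77/2 + (1/4)*1296)) = sqrt(144 + (-77/2 + 324)) = sqrt(144 + 571/2) = sqrt(859/2) = sqrt(1718)/2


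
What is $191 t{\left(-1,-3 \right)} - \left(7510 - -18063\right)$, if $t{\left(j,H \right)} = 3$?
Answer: $-25000$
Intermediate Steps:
$191 t{\left(-1,-3 \right)} - \left(7510 - -18063\right) = 191 \cdot 3 - \left(7510 - -18063\right) = 573 - \left(7510 + 18063\right) = 573 - 25573 = -25000$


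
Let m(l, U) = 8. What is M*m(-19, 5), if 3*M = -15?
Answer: -40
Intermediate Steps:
M = -5 (M = (1/3)*(-15) = -5)
M*m(-19, 5) = -5*8 = -40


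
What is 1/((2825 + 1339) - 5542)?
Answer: -1/1378 ≈ -0.00072569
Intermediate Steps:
1/((2825 + 1339) - 5542) = 1/(4164 - 5542) = 1/(-1378) = -1/1378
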